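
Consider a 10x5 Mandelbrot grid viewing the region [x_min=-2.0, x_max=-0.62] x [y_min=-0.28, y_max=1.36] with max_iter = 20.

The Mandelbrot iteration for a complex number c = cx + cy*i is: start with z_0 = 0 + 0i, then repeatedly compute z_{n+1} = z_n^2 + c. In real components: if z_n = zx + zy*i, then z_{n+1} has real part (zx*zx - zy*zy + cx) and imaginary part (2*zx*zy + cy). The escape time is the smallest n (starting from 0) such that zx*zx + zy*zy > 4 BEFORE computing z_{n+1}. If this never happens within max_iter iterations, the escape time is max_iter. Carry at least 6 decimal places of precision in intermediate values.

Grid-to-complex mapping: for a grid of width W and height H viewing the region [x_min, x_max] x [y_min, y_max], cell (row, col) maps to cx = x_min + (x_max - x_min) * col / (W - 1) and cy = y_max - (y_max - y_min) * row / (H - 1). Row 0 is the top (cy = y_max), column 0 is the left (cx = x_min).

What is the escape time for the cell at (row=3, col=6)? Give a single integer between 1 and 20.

z_0 = 0 + 0i, c = -1.0800 + 0.1300i
Iter 1: z = -1.0800 + 0.1300i, |z|^2 = 1.1833
Iter 2: z = 0.0695 + -0.1508i, |z|^2 = 0.0276
Iter 3: z = -1.0979 + 0.1090i, |z|^2 = 1.2173
Iter 4: z = 0.1135 + -0.1094i, |z|^2 = 0.0249
Iter 5: z = -1.0791 + 0.1052i, |z|^2 = 1.1755
Iter 6: z = 0.0734 + -0.0969i, |z|^2 = 0.0148
Iter 7: z = -1.0840 + 0.1158i, |z|^2 = 1.1885
Iter 8: z = 0.0817 + -0.1210i, |z|^2 = 0.0213
Iter 9: z = -1.0880 + 0.1102i, |z|^2 = 1.1958
Iter 10: z = 0.0915 + -0.1099i, |z|^2 = 0.0204
Iter 11: z = -1.0837 + 0.1099i, |z|^2 = 1.1865
Iter 12: z = 0.0823 + -0.1082i, |z|^2 = 0.0185
Iter 13: z = -1.0849 + 0.1122i, |z|^2 = 1.1897
Iter 14: z = 0.0845 + -0.1134i, |z|^2 = 0.0200
Iter 15: z = -1.0857 + 0.1108i, |z|^2 = 1.1911
Iter 16: z = 0.0865 + -0.1107i, |z|^2 = 0.0197
Iter 17: z = -1.0848 + 0.1108i, |z|^2 = 1.1890
Iter 18: z = 0.0844 + -0.1105i, |z|^2 = 0.0193
Iter 19: z = -1.0851 + 0.1113i, |z|^2 = 1.1898

Answer: 20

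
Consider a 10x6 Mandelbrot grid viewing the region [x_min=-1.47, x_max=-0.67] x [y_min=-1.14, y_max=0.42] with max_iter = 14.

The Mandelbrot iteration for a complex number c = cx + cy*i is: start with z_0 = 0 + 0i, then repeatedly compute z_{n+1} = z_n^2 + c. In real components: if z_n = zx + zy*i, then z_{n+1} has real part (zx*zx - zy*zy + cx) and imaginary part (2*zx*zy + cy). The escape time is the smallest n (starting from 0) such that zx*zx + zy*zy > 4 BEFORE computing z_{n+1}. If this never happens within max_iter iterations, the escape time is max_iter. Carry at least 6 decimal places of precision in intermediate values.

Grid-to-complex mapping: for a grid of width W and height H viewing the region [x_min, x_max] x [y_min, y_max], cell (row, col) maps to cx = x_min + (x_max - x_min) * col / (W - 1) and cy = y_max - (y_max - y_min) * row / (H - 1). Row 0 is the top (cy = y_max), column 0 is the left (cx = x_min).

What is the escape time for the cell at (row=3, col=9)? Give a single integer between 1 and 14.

z_0 = 0 + 0i, c = -0.6700 + -0.5160i
Iter 1: z = -0.6700 + -0.5160i, |z|^2 = 0.7152
Iter 2: z = -0.4874 + 0.1754i, |z|^2 = 0.2683
Iter 3: z = -0.4633 + -0.6870i, |z|^2 = 0.6866
Iter 4: z = -0.9274 + 0.1205i, |z|^2 = 0.8745
Iter 5: z = 0.1755 + -0.7395i, |z|^2 = 0.5777
Iter 6: z = -1.1861 + -0.7755i, |z|^2 = 2.0084
Iter 7: z = 0.1355 + 1.3238i, |z|^2 = 1.7708
Iter 8: z = -2.4041 + -0.1574i, |z|^2 = 5.8043
Escaped at iteration 8

Answer: 8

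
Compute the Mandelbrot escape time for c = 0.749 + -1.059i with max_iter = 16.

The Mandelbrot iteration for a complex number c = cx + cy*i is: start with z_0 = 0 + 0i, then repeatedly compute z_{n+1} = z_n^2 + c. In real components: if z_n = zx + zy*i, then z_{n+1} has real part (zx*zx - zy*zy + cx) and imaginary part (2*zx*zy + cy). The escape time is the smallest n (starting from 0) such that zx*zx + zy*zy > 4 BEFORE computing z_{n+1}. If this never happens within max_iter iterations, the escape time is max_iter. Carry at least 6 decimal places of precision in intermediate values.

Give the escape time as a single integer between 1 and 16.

z_0 = 0 + 0i, c = 0.7490 + -1.0590i
Iter 1: z = 0.7490 + -1.0590i, |z|^2 = 1.6825
Iter 2: z = 0.1885 + -2.6454i, |z|^2 = 7.0336
Escaped at iteration 2

Answer: 2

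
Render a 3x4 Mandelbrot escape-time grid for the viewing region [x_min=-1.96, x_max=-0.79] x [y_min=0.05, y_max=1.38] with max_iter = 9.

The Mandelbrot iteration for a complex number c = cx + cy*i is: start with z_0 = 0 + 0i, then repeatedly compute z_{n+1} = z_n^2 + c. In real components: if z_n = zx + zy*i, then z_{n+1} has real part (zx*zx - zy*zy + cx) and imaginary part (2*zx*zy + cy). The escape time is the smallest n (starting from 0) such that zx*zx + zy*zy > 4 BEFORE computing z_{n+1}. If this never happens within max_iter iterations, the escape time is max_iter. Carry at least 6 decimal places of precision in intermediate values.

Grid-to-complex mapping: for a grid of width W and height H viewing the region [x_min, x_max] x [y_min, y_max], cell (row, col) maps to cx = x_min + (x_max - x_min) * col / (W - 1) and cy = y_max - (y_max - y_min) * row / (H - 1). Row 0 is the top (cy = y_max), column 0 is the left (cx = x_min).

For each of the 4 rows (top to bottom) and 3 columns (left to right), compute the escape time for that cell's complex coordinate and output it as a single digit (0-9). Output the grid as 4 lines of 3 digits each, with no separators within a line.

Answer: 122
133
136
599

Derivation:
(row=0, col=0): c = -1.9600 + 1.3800i → escape time 1
(row=0, col=1): c = -1.3750 + 1.3800i → escape time 2
(row=0, col=2): c = -0.7900 + 1.3800i → escape time 2
(row=1, col=0): c = -1.9600 + 0.9367i → escape time 1
(row=1, col=1): c = -1.3750 + 0.9367i → escape time 3
(row=1, col=2): c = -0.7900 + 0.9367i → escape time 3
(row=2, col=0): c = -1.9600 + 0.4933i → escape time 1
(row=2, col=1): c = -1.3750 + 0.4933i → escape time 3
(row=2, col=2): c = -0.7900 + 0.4933i → escape time 6
(row=3, col=0): c = -1.9600 + 0.0500i → escape time 5
(row=3, col=1): c = -1.3750 + 0.0500i → escape time 9
(row=3, col=2): c = -0.7900 + 0.0500i → escape time 9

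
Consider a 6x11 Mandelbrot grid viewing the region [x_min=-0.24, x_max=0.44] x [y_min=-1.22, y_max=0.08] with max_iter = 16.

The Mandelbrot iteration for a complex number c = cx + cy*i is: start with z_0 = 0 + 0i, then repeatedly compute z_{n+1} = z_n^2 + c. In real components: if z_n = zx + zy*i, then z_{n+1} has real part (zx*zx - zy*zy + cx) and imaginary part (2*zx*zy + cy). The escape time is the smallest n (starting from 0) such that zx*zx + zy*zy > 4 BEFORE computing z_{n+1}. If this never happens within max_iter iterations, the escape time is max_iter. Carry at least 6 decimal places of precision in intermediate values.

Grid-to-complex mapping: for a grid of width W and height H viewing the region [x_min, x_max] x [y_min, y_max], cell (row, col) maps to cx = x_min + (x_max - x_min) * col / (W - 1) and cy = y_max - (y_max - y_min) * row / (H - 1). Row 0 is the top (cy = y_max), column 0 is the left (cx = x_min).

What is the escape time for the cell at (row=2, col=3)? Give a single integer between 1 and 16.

z_0 = 0 + 0i, c = 0.1680 + -0.1800i
Iter 1: z = 0.1680 + -0.1800i, |z|^2 = 0.0606
Iter 2: z = 0.1638 + -0.2405i, |z|^2 = 0.0847
Iter 3: z = 0.1370 + -0.2588i, |z|^2 = 0.0857
Iter 4: z = 0.1198 + -0.2509i, |z|^2 = 0.0773
Iter 5: z = 0.1194 + -0.2401i, |z|^2 = 0.0719
Iter 6: z = 0.1246 + -0.2373i, |z|^2 = 0.0719
Iter 7: z = 0.1272 + -0.2391i, |z|^2 = 0.0734
Iter 8: z = 0.1270 + -0.2408i, |z|^2 = 0.0741
Iter 9: z = 0.1261 + -0.2412i, |z|^2 = 0.0741
Iter 10: z = 0.1257 + -0.2408i, |z|^2 = 0.0738
Iter 11: z = 0.1258 + -0.2406i, |z|^2 = 0.0737
Iter 12: z = 0.1260 + -0.2405i, |z|^2 = 0.0737
Iter 13: z = 0.1260 + -0.2406i, |z|^2 = 0.0738
Iter 14: z = 0.1260 + -0.2406i, |z|^2 = 0.0738
Iter 15: z = 0.1260 + -0.2406i, |z|^2 = 0.0738

Answer: 16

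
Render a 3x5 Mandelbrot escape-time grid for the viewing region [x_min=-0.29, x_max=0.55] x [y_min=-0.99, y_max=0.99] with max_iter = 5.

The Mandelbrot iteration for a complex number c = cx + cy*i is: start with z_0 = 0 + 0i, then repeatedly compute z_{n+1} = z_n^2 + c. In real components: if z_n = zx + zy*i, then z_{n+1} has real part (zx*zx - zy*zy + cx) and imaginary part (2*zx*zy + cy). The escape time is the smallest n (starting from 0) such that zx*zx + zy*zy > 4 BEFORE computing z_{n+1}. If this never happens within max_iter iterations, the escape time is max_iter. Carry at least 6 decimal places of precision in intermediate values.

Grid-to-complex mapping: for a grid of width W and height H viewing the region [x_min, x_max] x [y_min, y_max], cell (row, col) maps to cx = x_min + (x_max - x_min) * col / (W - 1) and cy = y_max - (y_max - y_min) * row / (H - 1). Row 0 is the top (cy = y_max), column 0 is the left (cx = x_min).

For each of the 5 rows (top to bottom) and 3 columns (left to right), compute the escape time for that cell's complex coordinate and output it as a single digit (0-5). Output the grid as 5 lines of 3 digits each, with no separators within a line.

Answer: 542
554
554
554
542

Derivation:
(row=0, col=0): c = -0.2900 + 0.9900i → escape time 5
(row=0, col=1): c = 0.1300 + 0.9900i → escape time 4
(row=0, col=2): c = 0.5500 + 0.9900i → escape time 2
(row=1, col=0): c = -0.2900 + 0.4950i → escape time 5
(row=1, col=1): c = 0.1300 + 0.4950i → escape time 5
(row=1, col=2): c = 0.5500 + 0.4950i → escape time 4
(row=2, col=0): c = -0.2900 + 0.0000i → escape time 5
(row=2, col=1): c = 0.1300 + 0.0000i → escape time 5
(row=2, col=2): c = 0.5500 + 0.0000i → escape time 4
(row=3, col=0): c = -0.2900 + -0.4950i → escape time 5
(row=3, col=1): c = 0.1300 + -0.4950i → escape time 5
(row=3, col=2): c = 0.5500 + -0.4950i → escape time 4
(row=4, col=0): c = -0.2900 + -0.9900i → escape time 5
(row=4, col=1): c = 0.1300 + -0.9900i → escape time 4
(row=4, col=2): c = 0.5500 + -0.9900i → escape time 2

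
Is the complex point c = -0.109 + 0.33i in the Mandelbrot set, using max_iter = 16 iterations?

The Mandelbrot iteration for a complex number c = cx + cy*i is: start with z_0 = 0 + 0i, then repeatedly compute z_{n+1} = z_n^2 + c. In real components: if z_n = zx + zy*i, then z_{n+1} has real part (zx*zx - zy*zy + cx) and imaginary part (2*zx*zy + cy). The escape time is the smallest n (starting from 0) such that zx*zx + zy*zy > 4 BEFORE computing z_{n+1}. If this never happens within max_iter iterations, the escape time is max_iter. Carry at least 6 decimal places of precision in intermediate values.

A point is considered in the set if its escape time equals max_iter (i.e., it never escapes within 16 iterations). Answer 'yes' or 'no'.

z_0 = 0 + 0i, c = -0.1090 + 0.3300i
Iter 1: z = -0.1090 + 0.3300i, |z|^2 = 0.1208
Iter 2: z = -0.2060 + 0.2581i, |z|^2 = 0.1090
Iter 3: z = -0.1332 + 0.2237i, |z|^2 = 0.0678
Iter 4: z = -0.1413 + 0.2704i, |z|^2 = 0.0931
Iter 5: z = -0.1622 + 0.2536i, |z|^2 = 0.0906
Iter 6: z = -0.1470 + 0.2478i, |z|^2 = 0.0830
Iter 7: z = -0.1488 + 0.2572i, |z|^2 = 0.0883
Iter 8: z = -0.1530 + 0.2535i, |z|^2 = 0.0877
Iter 9: z = -0.1498 + 0.2524i, |z|^2 = 0.0862
Iter 10: z = -0.1503 + 0.2543i, |z|^2 = 0.0873
Iter 11: z = -0.1511 + 0.2536i, |z|^2 = 0.0871
Iter 12: z = -0.1505 + 0.2534i, |z|^2 = 0.0868
Iter 13: z = -0.1506 + 0.2538i, |z|^2 = 0.0871
Iter 14: z = -0.1507 + 0.2536i, |z|^2 = 0.0870
Iter 15: z = -0.1506 + 0.2536i, |z|^2 = 0.0870
Did not escape in 16 iterations → in set

Answer: yes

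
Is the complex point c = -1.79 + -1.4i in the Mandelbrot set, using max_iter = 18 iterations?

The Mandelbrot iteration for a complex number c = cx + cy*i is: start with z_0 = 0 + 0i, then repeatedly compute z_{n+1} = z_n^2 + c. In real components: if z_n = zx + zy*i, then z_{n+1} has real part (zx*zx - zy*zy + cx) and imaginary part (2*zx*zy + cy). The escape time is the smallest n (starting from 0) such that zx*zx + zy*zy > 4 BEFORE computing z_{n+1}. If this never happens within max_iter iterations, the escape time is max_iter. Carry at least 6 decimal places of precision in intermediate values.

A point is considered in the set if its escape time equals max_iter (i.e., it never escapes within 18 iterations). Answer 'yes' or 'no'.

z_0 = 0 + 0i, c = -1.7900 + -1.4000i
Iter 1: z = -1.7900 + -1.4000i, |z|^2 = 5.1641
Escaped at iteration 1

Answer: no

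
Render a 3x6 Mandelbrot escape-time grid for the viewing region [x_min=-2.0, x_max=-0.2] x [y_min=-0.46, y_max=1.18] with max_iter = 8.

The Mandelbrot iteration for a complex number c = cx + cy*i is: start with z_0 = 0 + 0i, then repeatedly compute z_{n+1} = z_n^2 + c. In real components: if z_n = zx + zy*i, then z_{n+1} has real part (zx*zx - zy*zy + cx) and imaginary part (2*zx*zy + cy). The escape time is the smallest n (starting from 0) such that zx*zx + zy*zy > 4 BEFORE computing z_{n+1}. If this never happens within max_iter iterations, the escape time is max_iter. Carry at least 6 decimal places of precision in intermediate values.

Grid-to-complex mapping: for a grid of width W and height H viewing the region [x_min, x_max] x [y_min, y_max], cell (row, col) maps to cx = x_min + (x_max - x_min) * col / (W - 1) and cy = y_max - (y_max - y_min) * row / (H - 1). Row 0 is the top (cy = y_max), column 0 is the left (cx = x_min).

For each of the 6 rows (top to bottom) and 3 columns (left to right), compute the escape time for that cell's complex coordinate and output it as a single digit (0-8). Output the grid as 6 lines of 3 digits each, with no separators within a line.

(row=0, col=0): c = -2.0000 + 1.1800i → escape time 1
(row=0, col=1): c = -1.1000 + 1.1800i → escape time 3
(row=0, col=2): c = -0.2000 + 1.1800i → escape time 4
(row=1, col=0): c = -2.0000 + 0.8520i → escape time 1
(row=1, col=1): c = -1.1000 + 0.8520i → escape time 3
(row=1, col=2): c = -0.2000 + 0.8520i → escape time 8
(row=2, col=0): c = -2.0000 + 0.5240i → escape time 1
(row=2, col=1): c = -1.1000 + 0.5240i → escape time 5
(row=2, col=2): c = -0.2000 + 0.5240i → escape time 8
(row=3, col=0): c = -2.0000 + 0.1960i → escape time 1
(row=3, col=1): c = -1.1000 + 0.1960i → escape time 8
(row=3, col=2): c = -0.2000 + 0.1960i → escape time 8
(row=4, col=0): c = -2.0000 + -0.1320i → escape time 1
(row=4, col=1): c = -1.1000 + -0.1320i → escape time 8
(row=4, col=2): c = -0.2000 + -0.1320i → escape time 8
(row=5, col=0): c = -2.0000 + -0.4600i → escape time 1
(row=5, col=1): c = -1.1000 + -0.4600i → escape time 5
(row=5, col=2): c = -0.2000 + -0.4600i → escape time 8

Answer: 134
138
158
188
188
158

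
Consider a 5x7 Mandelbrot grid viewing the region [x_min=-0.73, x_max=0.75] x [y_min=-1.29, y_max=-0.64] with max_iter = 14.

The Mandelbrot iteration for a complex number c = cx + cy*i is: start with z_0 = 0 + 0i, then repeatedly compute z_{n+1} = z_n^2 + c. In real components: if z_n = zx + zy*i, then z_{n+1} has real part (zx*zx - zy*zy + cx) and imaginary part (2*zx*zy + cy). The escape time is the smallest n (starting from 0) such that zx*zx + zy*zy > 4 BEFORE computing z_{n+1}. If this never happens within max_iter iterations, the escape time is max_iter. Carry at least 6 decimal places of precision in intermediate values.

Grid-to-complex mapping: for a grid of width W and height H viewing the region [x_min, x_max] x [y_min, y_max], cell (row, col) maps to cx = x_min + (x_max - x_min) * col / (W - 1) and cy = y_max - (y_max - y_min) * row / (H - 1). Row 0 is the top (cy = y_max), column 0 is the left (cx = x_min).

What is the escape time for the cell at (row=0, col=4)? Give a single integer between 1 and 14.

z_0 = 0 + 0i, c = 0.7500 + -0.6400i
Iter 1: z = 0.7500 + -0.6400i, |z|^2 = 0.9721
Iter 2: z = 0.9029 + -1.6000i, |z|^2 = 3.3752
Iter 3: z = -0.9948 + -3.5293i, |z|^2 = 13.4454
Escaped at iteration 3

Answer: 3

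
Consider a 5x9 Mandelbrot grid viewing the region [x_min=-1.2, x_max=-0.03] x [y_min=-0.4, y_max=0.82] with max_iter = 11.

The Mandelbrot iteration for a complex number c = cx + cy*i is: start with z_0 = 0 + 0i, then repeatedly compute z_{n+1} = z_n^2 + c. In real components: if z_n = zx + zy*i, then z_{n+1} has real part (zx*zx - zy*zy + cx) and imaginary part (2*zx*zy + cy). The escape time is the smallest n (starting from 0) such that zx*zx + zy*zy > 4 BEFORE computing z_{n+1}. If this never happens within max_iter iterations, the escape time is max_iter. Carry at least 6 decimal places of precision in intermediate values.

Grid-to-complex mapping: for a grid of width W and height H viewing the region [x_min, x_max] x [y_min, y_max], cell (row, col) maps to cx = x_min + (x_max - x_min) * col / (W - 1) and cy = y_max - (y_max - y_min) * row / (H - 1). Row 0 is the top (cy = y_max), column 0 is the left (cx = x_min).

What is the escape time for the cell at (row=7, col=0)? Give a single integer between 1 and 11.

z_0 = 0 + 0i, c = -1.2000 + -0.2475i
Iter 1: z = -1.2000 + -0.2475i, |z|^2 = 1.5013
Iter 2: z = 0.1787 + 0.3465i, |z|^2 = 0.1520
Iter 3: z = -1.2881 + -0.1236i, |z|^2 = 1.6745
Iter 4: z = 0.4440 + 0.0710i, |z|^2 = 0.2021
Iter 5: z = -1.0079 + -0.1845i, |z|^2 = 1.0500
Iter 6: z = -0.2181 + 0.1244i, |z|^2 = 0.0630
Iter 7: z = -1.1679 + -0.3017i, |z|^2 = 1.4551
Iter 8: z = 0.0730 + 0.4573i, |z|^2 = 0.2144
Iter 9: z = -1.4038 + -0.1808i, |z|^2 = 2.0033
Iter 10: z = 0.7380 + 0.2600i, |z|^2 = 0.6122

Answer: 11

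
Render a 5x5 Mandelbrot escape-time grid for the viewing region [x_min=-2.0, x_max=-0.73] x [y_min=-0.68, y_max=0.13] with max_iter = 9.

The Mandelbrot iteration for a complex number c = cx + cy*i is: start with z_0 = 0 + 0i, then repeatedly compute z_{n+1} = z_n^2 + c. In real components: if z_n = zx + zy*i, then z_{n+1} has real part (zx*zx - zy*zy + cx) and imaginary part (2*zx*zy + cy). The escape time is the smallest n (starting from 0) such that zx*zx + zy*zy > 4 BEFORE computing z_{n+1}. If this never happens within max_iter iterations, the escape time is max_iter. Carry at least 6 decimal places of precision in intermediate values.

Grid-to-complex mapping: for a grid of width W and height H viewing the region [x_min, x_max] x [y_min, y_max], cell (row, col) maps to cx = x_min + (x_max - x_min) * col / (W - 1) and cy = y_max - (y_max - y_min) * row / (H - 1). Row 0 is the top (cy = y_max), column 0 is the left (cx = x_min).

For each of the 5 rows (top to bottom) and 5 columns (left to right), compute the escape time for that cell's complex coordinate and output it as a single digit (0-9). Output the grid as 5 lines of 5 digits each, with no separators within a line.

Answer: 15999
16999
14699
13457
13345

Derivation:
(row=0, col=0): c = -2.0000 + 0.1300i → escape time 1
(row=0, col=1): c = -1.6825 + 0.1300i → escape time 5
(row=0, col=2): c = -1.3650 + 0.1300i → escape time 9
(row=0, col=3): c = -1.0475 + 0.1300i → escape time 9
(row=0, col=4): c = -0.7300 + 0.1300i → escape time 9
(row=1, col=0): c = -2.0000 + -0.0725i → escape time 1
(row=1, col=1): c = -1.6825 + -0.0725i → escape time 6
(row=1, col=2): c = -1.3650 + -0.0725i → escape time 9
(row=1, col=3): c = -1.0475 + -0.0725i → escape time 9
(row=1, col=4): c = -0.7300 + -0.0725i → escape time 9
(row=2, col=0): c = -2.0000 + -0.2750i → escape time 1
(row=2, col=1): c = -1.6825 + -0.2750i → escape time 4
(row=2, col=2): c = -1.3650 + -0.2750i → escape time 6
(row=2, col=3): c = -1.0475 + -0.2750i → escape time 9
(row=2, col=4): c = -0.7300 + -0.2750i → escape time 9
(row=3, col=0): c = -2.0000 + -0.4775i → escape time 1
(row=3, col=1): c = -1.6825 + -0.4775i → escape time 3
(row=3, col=2): c = -1.3650 + -0.4775i → escape time 4
(row=3, col=3): c = -1.0475 + -0.4775i → escape time 5
(row=3, col=4): c = -0.7300 + -0.4775i → escape time 7
(row=4, col=0): c = -2.0000 + -0.6800i → escape time 1
(row=4, col=1): c = -1.6825 + -0.6800i → escape time 3
(row=4, col=2): c = -1.3650 + -0.6800i → escape time 3
(row=4, col=3): c = -1.0475 + -0.6800i → escape time 4
(row=4, col=4): c = -0.7300 + -0.6800i → escape time 5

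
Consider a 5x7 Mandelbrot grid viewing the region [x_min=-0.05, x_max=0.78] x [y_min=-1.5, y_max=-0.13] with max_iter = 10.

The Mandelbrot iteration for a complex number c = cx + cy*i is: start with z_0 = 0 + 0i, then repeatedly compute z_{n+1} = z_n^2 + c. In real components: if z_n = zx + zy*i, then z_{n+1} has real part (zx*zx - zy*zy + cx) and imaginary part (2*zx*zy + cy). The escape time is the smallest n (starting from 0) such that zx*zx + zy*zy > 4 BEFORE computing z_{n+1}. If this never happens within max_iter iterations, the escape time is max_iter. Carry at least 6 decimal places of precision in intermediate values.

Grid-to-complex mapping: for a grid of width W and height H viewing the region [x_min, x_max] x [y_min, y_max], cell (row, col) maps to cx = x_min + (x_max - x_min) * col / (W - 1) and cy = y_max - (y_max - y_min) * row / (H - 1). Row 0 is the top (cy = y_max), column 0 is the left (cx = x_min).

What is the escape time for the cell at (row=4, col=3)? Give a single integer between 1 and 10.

z_0 = 0 + 0i, c = 0.5725 + -1.0433i
Iter 1: z = 0.5725 + -1.0433i, |z|^2 = 1.4163
Iter 2: z = -0.1883 + -2.2380i, |z|^2 = 5.0439
Escaped at iteration 2

Answer: 2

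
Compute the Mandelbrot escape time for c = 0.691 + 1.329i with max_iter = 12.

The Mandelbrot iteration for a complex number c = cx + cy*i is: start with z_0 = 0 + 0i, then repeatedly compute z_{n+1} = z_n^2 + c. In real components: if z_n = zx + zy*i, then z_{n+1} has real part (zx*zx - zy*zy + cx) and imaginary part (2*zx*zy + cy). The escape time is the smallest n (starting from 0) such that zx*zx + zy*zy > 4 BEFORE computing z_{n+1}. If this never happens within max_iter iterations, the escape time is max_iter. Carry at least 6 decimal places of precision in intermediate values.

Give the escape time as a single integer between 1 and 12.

z_0 = 0 + 0i, c = 0.6910 + 1.3290i
Iter 1: z = 0.6910 + 1.3290i, |z|^2 = 2.2437
Iter 2: z = -0.5978 + 3.1657i, |z|^2 = 10.3788
Escaped at iteration 2

Answer: 2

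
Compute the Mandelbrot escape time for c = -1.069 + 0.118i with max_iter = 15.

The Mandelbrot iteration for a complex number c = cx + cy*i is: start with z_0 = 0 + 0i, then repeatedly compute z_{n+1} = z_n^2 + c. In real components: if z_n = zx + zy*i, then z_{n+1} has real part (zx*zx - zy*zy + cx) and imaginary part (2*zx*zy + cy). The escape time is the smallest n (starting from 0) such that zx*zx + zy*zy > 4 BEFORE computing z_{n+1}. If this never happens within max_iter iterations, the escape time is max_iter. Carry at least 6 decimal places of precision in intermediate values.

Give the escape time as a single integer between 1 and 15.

Answer: 15

Derivation:
z_0 = 0 + 0i, c = -1.0690 + 0.1180i
Iter 1: z = -1.0690 + 0.1180i, |z|^2 = 1.1567
Iter 2: z = 0.0598 + -0.1343i, |z|^2 = 0.0216
Iter 3: z = -1.0835 + 0.1019i, |z|^2 = 1.1843
Iter 4: z = 0.0945 + -0.1029i, |z|^2 = 0.0195
Iter 5: z = -1.0707 + 0.0986i, |z|^2 = 1.1560
Iter 6: z = 0.0676 + -0.0931i, |z|^2 = 0.0132
Iter 7: z = -1.0731 + 0.1054i, |z|^2 = 1.1626
Iter 8: z = 0.0714 + -0.1083i, |z|^2 = 0.0168
Iter 9: z = -1.0756 + 0.1025i, |z|^2 = 1.1675
Iter 10: z = 0.0774 + -0.1026i, |z|^2 = 0.0165
Iter 11: z = -1.0735 + 0.1021i, |z|^2 = 1.1629
Iter 12: z = 0.0730 + -0.1012i, |z|^2 = 0.0156
Iter 13: z = -1.0739 + 0.1032i, |z|^2 = 1.1639
Iter 14: z = 0.0736 + -0.1037i, |z|^2 = 0.0162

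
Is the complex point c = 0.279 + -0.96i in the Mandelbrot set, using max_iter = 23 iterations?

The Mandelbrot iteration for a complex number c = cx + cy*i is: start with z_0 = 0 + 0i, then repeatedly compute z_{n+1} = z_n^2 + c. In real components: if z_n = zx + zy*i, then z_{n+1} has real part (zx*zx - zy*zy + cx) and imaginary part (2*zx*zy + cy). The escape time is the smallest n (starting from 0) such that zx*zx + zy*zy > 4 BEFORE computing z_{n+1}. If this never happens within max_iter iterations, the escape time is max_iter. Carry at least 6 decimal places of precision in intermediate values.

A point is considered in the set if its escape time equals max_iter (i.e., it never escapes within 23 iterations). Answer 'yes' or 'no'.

z_0 = 0 + 0i, c = 0.2790 + -0.9600i
Iter 1: z = 0.2790 + -0.9600i, |z|^2 = 0.9994
Iter 2: z = -0.5648 + -1.4957i, |z|^2 = 2.5560
Iter 3: z = -1.6391 + 0.7294i, |z|^2 = 3.2187
Iter 4: z = 2.4336 + -3.3511i, |z|^2 = 17.1526
Escaped at iteration 4

Answer: no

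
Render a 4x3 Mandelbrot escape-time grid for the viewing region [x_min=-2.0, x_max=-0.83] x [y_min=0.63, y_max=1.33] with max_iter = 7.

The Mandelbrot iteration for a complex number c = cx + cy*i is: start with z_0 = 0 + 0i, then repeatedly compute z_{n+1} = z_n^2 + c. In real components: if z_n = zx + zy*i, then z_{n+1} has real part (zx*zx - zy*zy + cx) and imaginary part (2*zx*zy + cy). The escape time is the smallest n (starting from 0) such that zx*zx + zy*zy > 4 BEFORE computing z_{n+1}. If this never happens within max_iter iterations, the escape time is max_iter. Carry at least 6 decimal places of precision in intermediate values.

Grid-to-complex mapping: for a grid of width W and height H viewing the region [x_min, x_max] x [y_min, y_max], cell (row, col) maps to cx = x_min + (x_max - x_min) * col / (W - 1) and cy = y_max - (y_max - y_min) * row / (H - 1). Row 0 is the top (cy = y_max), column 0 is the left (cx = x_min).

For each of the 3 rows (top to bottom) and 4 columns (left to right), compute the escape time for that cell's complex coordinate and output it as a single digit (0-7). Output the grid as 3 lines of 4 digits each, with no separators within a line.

Answer: 1122
1233
1335

Derivation:
(row=0, col=0): c = -2.0000 + 1.3300i → escape time 1
(row=0, col=1): c = -1.6100 + 1.3300i → escape time 1
(row=0, col=2): c = -1.2200 + 1.3300i → escape time 2
(row=0, col=3): c = -0.8300 + 1.3300i → escape time 2
(row=1, col=0): c = -2.0000 + 0.9800i → escape time 1
(row=1, col=1): c = -1.6100 + 0.9800i → escape time 2
(row=1, col=2): c = -1.2200 + 0.9800i → escape time 3
(row=1, col=3): c = -0.8300 + 0.9800i → escape time 3
(row=2, col=0): c = -2.0000 + 0.6300i → escape time 1
(row=2, col=1): c = -1.6100 + 0.6300i → escape time 3
(row=2, col=2): c = -1.2200 + 0.6300i → escape time 3
(row=2, col=3): c = -0.8300 + 0.6300i → escape time 5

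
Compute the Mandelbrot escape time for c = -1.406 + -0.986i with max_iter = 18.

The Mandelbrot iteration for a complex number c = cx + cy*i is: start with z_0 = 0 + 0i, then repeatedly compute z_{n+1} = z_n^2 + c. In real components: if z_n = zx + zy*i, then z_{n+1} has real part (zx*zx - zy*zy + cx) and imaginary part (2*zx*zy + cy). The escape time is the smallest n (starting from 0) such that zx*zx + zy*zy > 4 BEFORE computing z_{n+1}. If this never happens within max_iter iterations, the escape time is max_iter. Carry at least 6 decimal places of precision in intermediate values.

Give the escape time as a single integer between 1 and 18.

Answer: 3

Derivation:
z_0 = 0 + 0i, c = -1.4060 + -0.9860i
Iter 1: z = -1.4060 + -0.9860i, |z|^2 = 2.9490
Iter 2: z = -0.4014 + 1.7866i, |z|^2 = 3.3531
Iter 3: z = -4.4370 + -2.4202i, |z|^2 = 25.5438
Escaped at iteration 3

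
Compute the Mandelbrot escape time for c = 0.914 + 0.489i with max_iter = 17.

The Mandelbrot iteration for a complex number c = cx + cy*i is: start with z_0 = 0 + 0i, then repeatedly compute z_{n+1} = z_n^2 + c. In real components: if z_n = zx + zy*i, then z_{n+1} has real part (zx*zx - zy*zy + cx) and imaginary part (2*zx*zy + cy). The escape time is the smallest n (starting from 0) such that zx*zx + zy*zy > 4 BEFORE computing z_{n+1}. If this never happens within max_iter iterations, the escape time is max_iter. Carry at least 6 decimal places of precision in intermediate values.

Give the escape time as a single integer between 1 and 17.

Answer: 2

Derivation:
z_0 = 0 + 0i, c = 0.9140 + 0.4890i
Iter 1: z = 0.9140 + 0.4890i, |z|^2 = 1.0745
Iter 2: z = 1.5103 + 1.3829i, |z|^2 = 4.1933
Escaped at iteration 2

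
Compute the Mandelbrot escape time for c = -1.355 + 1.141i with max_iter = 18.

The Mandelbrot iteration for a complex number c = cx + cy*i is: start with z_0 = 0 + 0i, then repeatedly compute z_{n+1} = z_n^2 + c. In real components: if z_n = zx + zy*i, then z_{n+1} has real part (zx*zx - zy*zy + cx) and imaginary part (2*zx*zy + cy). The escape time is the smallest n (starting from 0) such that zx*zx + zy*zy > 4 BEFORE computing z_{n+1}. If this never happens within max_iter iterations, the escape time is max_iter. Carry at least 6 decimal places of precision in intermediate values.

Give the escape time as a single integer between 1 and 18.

z_0 = 0 + 0i, c = -1.3550 + 1.1410i
Iter 1: z = -1.3550 + 1.1410i, |z|^2 = 3.1379
Iter 2: z = -0.8209 + -1.9511i, |z|^2 = 4.4806
Escaped at iteration 2

Answer: 2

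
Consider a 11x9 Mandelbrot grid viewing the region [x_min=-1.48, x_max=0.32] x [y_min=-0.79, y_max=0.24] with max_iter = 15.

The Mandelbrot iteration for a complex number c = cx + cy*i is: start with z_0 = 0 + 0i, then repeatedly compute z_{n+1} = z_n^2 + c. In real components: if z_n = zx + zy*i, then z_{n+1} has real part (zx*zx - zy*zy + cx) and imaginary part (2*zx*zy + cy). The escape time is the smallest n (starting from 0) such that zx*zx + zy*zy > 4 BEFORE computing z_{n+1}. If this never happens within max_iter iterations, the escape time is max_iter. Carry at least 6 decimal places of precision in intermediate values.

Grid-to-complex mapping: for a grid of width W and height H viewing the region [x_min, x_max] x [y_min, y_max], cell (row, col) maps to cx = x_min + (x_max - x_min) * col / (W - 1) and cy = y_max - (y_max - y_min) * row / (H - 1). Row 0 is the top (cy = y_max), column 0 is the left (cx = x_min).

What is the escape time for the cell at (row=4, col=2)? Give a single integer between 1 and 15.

Answer: 15

Derivation:
z_0 = 0 + 0i, c = -1.1200 + -0.2750i
Iter 1: z = -1.1200 + -0.2750i, |z|^2 = 1.3300
Iter 2: z = 0.0588 + 0.3410i, |z|^2 = 0.1197
Iter 3: z = -1.2328 + -0.2349i, |z|^2 = 1.5750
Iter 4: z = 0.3447 + 0.3042i, |z|^2 = 0.2114
Iter 5: z = -1.0937 + -0.0653i, |z|^2 = 1.2005
Iter 6: z = 0.0720 + -0.1322i, |z|^2 = 0.0227
Iter 7: z = -1.1323 + -0.2940i, |z|^2 = 1.3685
Iter 8: z = 0.0756 + 0.3909i, |z|^2 = 0.1585
Iter 9: z = -1.2671 + -0.2159i, |z|^2 = 1.6521
Iter 10: z = 0.4389 + 0.2721i, |z|^2 = 0.2666
Iter 11: z = -1.0014 + -0.0362i, |z|^2 = 1.0042
Iter 12: z = -0.1184 + -0.2025i, |z|^2 = 0.0550
Iter 13: z = -1.1470 + -0.2270i, |z|^2 = 1.3671
Iter 14: z = 0.1441 + 0.2458i, |z|^2 = 0.0812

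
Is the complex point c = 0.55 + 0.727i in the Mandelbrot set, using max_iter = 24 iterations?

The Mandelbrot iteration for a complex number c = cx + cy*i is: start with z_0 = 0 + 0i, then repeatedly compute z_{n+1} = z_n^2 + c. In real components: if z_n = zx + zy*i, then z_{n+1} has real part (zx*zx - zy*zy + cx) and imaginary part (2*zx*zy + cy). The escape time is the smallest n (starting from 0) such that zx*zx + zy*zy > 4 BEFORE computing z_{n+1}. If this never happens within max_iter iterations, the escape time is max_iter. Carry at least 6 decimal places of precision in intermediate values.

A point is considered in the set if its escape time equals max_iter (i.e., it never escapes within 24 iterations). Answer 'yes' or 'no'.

z_0 = 0 + 0i, c = 0.5500 + 0.7270i
Iter 1: z = 0.5500 + 0.7270i, |z|^2 = 0.8310
Iter 2: z = 0.3240 + 1.5267i, |z|^2 = 2.4358
Iter 3: z = -1.6759 + 1.7162i, |z|^2 = 5.7539
Escaped at iteration 3

Answer: no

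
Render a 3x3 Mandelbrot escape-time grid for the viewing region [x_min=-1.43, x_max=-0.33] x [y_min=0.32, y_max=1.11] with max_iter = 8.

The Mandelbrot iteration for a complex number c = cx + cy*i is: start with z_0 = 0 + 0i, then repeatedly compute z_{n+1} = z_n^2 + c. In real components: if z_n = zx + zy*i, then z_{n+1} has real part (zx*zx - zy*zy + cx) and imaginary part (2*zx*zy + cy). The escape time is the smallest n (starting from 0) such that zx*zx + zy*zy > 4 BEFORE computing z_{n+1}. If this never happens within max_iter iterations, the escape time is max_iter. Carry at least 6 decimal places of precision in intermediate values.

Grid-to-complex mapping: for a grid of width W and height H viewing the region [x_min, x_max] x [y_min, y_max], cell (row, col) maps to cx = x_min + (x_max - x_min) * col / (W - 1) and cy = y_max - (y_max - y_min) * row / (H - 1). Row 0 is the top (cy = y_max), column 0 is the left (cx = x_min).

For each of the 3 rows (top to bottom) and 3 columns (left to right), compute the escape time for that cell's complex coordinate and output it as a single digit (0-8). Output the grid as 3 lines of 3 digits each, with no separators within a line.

Answer: 234
348
588

Derivation:
(row=0, col=0): c = -1.4300 + 1.1100i → escape time 2
(row=0, col=1): c = -0.8800 + 1.1100i → escape time 3
(row=0, col=2): c = -0.3300 + 1.1100i → escape time 4
(row=1, col=0): c = -1.4300 + 0.7150i → escape time 3
(row=1, col=1): c = -0.8800 + 0.7150i → escape time 4
(row=1, col=2): c = -0.3300 + 0.7150i → escape time 8
(row=2, col=0): c = -1.4300 + 0.3200i → escape time 5
(row=2, col=1): c = -0.8800 + 0.3200i → escape time 8
(row=2, col=2): c = -0.3300 + 0.3200i → escape time 8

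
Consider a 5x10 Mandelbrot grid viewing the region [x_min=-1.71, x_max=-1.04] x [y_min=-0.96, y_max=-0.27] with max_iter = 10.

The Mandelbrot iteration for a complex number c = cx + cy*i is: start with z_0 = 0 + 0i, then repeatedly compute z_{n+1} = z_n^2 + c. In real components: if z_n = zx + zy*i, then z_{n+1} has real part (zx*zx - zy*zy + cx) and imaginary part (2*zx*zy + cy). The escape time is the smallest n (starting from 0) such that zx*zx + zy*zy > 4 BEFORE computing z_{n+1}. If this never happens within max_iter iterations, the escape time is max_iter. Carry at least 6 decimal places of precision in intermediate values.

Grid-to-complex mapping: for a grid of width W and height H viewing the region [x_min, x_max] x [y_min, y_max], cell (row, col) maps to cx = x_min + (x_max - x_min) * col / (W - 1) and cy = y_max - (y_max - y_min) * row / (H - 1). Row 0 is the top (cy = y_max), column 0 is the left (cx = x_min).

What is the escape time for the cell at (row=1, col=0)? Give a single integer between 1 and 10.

z_0 = 0 + 0i, c = -1.7100 + -0.3467i
Iter 1: z = -1.7100 + -0.3467i, |z|^2 = 3.0443
Iter 2: z = 1.0939 + 0.8389i, |z|^2 = 1.9005
Iter 3: z = -1.2171 + 1.4888i, |z|^2 = 3.6979
Iter 4: z = -2.4451 + -3.9708i, |z|^2 = 21.7456
Escaped at iteration 4

Answer: 4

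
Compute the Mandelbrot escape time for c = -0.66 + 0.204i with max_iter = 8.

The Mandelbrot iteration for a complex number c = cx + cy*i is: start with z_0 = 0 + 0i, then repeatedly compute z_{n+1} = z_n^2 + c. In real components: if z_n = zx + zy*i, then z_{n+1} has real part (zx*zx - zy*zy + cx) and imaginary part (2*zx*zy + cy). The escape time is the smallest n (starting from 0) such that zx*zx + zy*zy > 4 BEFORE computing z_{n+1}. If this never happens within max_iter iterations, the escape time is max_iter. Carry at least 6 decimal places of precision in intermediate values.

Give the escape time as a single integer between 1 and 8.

z_0 = 0 + 0i, c = -0.6600 + 0.2040i
Iter 1: z = -0.6600 + 0.2040i, |z|^2 = 0.4772
Iter 2: z = -0.2660 + -0.0653i, |z|^2 = 0.0750
Iter 3: z = -0.5935 + 0.2387i, |z|^2 = 0.4092
Iter 4: z = -0.3648 + -0.0794i, |z|^2 = 0.1393
Iter 5: z = -0.5333 + 0.2619i, |z|^2 = 0.3530
Iter 6: z = -0.4442 + -0.0753i, |z|^2 = 0.2030
Iter 7: z = -0.4683 + 0.2709i, |z|^2 = 0.2927

Answer: 8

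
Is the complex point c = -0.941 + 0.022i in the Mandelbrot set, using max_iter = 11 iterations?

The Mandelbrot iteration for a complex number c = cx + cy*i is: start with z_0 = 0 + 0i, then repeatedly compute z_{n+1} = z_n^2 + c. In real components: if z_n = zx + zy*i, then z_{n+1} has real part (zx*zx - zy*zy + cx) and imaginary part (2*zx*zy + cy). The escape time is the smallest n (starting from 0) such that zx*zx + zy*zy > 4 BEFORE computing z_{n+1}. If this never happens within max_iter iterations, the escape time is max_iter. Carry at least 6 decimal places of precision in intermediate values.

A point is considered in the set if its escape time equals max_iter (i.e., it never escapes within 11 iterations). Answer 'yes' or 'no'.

Answer: yes

Derivation:
z_0 = 0 + 0i, c = -0.9410 + 0.0220i
Iter 1: z = -0.9410 + 0.0220i, |z|^2 = 0.8860
Iter 2: z = -0.0560 + -0.0194i, |z|^2 = 0.0035
Iter 3: z = -0.9382 + 0.0242i, |z|^2 = 0.8809
Iter 4: z = -0.0613 + -0.0234i, |z|^2 = 0.0043
Iter 5: z = -0.9378 + 0.0249i, |z|^2 = 0.8801
Iter 6: z = -0.0622 + -0.0246i, |z|^2 = 0.0045
Iter 7: z = -0.9377 + 0.0251i, |z|^2 = 0.8800
Iter 8: z = -0.0623 + -0.0250i, |z|^2 = 0.0045
Iter 9: z = -0.9377 + 0.0251i, |z|^2 = 0.8800
Iter 10: z = -0.0623 + -0.0251i, |z|^2 = 0.0045
Did not escape in 11 iterations → in set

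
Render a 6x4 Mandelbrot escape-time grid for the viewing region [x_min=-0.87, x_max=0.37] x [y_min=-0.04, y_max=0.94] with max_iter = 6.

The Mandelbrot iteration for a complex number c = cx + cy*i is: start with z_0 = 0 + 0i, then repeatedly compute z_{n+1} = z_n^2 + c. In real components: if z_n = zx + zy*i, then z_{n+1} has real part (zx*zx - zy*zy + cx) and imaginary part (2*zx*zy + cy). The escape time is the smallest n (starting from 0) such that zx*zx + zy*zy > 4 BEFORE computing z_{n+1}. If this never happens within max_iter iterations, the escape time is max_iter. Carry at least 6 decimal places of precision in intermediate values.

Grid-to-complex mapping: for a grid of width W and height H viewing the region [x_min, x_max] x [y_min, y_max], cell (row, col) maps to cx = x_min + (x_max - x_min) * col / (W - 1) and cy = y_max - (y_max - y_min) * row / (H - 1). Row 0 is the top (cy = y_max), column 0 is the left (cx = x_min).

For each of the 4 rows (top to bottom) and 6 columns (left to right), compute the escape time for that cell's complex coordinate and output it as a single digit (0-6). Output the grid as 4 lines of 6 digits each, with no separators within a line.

Answer: 345643
566666
666666
666666

Derivation:
(row=0, col=0): c = -0.8700 + 0.9400i → escape time 3
(row=0, col=1): c = -0.6220 + 0.9400i → escape time 4
(row=0, col=2): c = -0.3740 + 0.9400i → escape time 5
(row=0, col=3): c = -0.1260 + 0.9400i → escape time 6
(row=0, col=4): c = 0.1220 + 0.9400i → escape time 4
(row=0, col=5): c = 0.3700 + 0.9400i → escape time 3
(row=1, col=0): c = -0.8700 + 0.6133i → escape time 5
(row=1, col=1): c = -0.6220 + 0.6133i → escape time 6
(row=1, col=2): c = -0.3740 + 0.6133i → escape time 6
(row=1, col=3): c = -0.1260 + 0.6133i → escape time 6
(row=1, col=4): c = 0.1220 + 0.6133i → escape time 6
(row=1, col=5): c = 0.3700 + 0.6133i → escape time 6
(row=2, col=0): c = -0.8700 + 0.2867i → escape time 6
(row=2, col=1): c = -0.6220 + 0.2867i → escape time 6
(row=2, col=2): c = -0.3740 + 0.2867i → escape time 6
(row=2, col=3): c = -0.1260 + 0.2867i → escape time 6
(row=2, col=4): c = 0.1220 + 0.2867i → escape time 6
(row=2, col=5): c = 0.3700 + 0.2867i → escape time 6
(row=3, col=0): c = -0.8700 + -0.0400i → escape time 6
(row=3, col=1): c = -0.6220 + -0.0400i → escape time 6
(row=3, col=2): c = -0.3740 + -0.0400i → escape time 6
(row=3, col=3): c = -0.1260 + -0.0400i → escape time 6
(row=3, col=4): c = 0.1220 + -0.0400i → escape time 6
(row=3, col=5): c = 0.3700 + -0.0400i → escape time 6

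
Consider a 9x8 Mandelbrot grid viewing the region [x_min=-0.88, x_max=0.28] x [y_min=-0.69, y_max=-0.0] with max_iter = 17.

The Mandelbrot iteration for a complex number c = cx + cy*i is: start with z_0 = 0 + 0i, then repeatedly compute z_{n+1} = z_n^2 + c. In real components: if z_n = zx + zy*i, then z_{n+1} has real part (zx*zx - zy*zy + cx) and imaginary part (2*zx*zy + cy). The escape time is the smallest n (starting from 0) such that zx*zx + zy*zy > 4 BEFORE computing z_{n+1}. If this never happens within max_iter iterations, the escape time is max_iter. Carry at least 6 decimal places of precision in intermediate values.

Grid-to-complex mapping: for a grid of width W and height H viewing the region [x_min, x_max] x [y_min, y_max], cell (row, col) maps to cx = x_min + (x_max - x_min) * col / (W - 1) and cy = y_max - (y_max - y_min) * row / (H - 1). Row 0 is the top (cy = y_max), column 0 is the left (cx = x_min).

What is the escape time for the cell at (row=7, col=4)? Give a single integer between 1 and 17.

Answer: 10

Derivation:
z_0 = 0 + 0i, c = -0.3000 + -0.6900i
Iter 1: z = -0.3000 + -0.6900i, |z|^2 = 0.5661
Iter 2: z = -0.6861 + -0.2760i, |z|^2 = 0.5469
Iter 3: z = 0.0946 + -0.3113i, |z|^2 = 0.1058
Iter 4: z = -0.3879 + -0.7489i, |z|^2 = 0.7113
Iter 5: z = -0.7103 + -0.1090i, |z|^2 = 0.5164
Iter 6: z = 0.1926 + -0.5352i, |z|^2 = 0.3236
Iter 7: z = -0.5493 + -0.8962i, |z|^2 = 1.1050
Iter 8: z = -0.8014 + 0.2947i, |z|^2 = 0.7291
Iter 9: z = 0.2555 + -1.1623i, |z|^2 = 1.4162
Iter 10: z = -1.5857 + -1.2838i, |z|^2 = 4.1627
Escaped at iteration 10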